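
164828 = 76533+88295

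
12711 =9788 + 2923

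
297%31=18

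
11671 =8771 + 2900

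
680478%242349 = 195780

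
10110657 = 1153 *8769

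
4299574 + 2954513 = 7254087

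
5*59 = 295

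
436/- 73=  - 6  +  2/73 = -5.97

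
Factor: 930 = 2^1*3^1*5^1* 31^1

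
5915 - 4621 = 1294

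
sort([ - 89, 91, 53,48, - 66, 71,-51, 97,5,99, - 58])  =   [-89,-66,-58,-51, 5,48,53,71,91,  97,99]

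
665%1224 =665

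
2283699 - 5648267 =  -3364568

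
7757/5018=1 + 2739/5018=1.55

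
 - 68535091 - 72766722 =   -  141301813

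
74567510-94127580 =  - 19560070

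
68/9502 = 34/4751 = 0.01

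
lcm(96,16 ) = 96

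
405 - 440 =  - 35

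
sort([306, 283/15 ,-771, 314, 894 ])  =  [-771 , 283/15,  306, 314,894]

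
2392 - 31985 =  - 29593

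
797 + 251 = 1048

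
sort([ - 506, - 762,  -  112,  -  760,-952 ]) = [-952, -762, - 760,-506, - 112]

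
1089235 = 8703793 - 7614558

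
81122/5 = 81122/5 = 16224.40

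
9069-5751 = 3318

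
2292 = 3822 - 1530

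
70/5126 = 35/2563 =0.01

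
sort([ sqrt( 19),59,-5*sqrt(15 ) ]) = [ - 5 *sqrt( 15 ), sqrt(19), 59]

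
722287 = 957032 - 234745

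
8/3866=4/1933 = 0.00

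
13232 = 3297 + 9935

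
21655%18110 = 3545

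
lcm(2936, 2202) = 8808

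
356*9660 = 3438960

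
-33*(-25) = 825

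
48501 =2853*17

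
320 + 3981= 4301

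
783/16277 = 783/16277 = 0.05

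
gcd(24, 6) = 6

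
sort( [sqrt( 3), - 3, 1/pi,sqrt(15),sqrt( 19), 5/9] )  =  [ - 3, 1/pi, 5/9,sqrt(3),sqrt(15 ) , sqrt(19 ) ]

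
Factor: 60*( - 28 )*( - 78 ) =2^5*3^2*5^1*7^1*13^1=131040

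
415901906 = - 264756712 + 680658618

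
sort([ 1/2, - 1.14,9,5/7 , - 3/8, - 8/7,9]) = [-8/7, - 1.14, - 3/8,1/2,5/7,9,9]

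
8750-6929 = 1821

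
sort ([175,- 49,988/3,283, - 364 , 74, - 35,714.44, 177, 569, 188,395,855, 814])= [ - 364, - 49, - 35, 74, 175,177, 188,283, 988/3,395,569,714.44  ,  814, 855]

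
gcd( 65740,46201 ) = 1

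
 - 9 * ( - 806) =7254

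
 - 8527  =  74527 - 83054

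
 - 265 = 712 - 977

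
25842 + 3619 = 29461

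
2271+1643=3914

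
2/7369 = 2/7369 = 0.00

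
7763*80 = 621040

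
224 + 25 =249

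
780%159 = 144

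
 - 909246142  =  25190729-934436871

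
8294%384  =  230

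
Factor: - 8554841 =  - 2897^1* 2953^1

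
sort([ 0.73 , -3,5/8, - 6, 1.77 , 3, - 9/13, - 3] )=[ - 6, - 3,  -  3, - 9/13, 5/8,0.73, 1.77, 3] 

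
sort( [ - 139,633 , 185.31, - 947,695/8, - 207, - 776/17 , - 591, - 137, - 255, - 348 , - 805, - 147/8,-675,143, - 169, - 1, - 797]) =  [ - 947 , - 805  , - 797 , - 675, - 591 , - 348,-255, - 207, - 169 ,-139 ,-137, - 776/17, - 147/8, - 1,695/8,  143, 185.31,633]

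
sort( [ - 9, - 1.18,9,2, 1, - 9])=[ - 9, - 9, - 1.18,1,2,9]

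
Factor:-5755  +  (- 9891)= - 2^1*7823^1 = - 15646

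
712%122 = 102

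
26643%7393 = 4464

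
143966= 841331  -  697365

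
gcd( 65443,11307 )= 1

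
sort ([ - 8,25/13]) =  [ - 8, 25/13]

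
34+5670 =5704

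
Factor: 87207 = 3^1*41^1*709^1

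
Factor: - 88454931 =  - 3^1*113^1* 311^1 * 839^1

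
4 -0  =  4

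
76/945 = 76/945=0.08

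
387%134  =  119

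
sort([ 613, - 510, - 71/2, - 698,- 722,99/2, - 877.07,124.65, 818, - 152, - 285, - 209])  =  [ - 877.07, - 722, - 698, - 510, - 285, - 209,-152 , - 71/2,99/2,124.65, 613, 818]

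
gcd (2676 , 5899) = 1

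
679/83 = 8  +  15/83 = 8.18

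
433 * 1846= 799318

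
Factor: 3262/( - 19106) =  - 7^1 *41^( - 1) = - 7/41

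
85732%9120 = 3652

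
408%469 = 408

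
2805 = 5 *561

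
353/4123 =353/4123  =  0.09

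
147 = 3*49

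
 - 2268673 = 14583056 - 16851729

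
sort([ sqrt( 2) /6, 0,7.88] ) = [ 0, sqrt( 2)/6,7.88] 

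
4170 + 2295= 6465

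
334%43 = 33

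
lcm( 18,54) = 54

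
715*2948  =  2107820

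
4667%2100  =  467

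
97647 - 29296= 68351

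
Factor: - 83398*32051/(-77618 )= 7^2*23^1*37^1 * 197^ ( - 2)* 32051^1 = 1336494649/38809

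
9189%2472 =1773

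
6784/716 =9  +  85/179 = 9.47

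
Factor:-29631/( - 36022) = 2^(-1)*3^1*17^1*31^( - 1)= 51/62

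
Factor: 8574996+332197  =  8907193^1 = 8907193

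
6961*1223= 8513303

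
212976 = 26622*8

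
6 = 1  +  5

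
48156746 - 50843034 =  - 2686288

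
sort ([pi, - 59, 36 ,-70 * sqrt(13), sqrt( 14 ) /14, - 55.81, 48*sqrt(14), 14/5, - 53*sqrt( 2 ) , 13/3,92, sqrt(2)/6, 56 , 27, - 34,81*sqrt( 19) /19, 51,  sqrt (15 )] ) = [-70*sqrt( 13 ) , - 53*sqrt( 2), - 59,-55.81, - 34 , sqrt( 2 ) /6, sqrt( 14)/14,14/5, pi,  sqrt(15), 13/3,81*sqrt( 19 ) /19,27, 36, 51,56,92  ,  48*sqrt( 14)]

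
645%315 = 15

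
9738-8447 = 1291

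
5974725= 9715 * 615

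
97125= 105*925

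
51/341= 51/341 =0.15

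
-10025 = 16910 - 26935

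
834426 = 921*906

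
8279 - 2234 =6045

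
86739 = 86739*1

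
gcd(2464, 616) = 616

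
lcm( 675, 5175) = 15525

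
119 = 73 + 46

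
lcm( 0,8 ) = 0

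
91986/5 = 18397 + 1/5= 18397.20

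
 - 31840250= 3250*(- 9797) 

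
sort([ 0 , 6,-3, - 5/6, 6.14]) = [ - 3,- 5/6,0,6,6.14]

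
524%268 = 256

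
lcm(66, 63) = 1386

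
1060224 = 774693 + 285531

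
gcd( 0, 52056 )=52056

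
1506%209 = 43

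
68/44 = 1 + 6/11 = 1.55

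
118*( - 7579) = -894322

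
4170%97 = 96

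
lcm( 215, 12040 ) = 12040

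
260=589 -329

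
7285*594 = 4327290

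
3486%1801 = 1685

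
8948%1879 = 1432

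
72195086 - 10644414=61550672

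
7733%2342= 707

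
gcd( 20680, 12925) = 2585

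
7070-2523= 4547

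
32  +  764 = 796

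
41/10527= 41/10527  =  0.00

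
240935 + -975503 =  - 734568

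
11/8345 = 11/8345 = 0.00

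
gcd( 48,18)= 6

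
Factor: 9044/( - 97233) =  - 2^2 * 3^( - 1 )*7^1*17^1 *19^1*32411^( - 1 )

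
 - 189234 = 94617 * (-2)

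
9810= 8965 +845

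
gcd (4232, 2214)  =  2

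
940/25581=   940/25581=0.04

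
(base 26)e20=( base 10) 9516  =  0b10010100101100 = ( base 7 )36513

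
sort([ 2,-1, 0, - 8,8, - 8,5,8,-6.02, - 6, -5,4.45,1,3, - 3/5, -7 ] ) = [ - 8, - 8,-7, - 6.02, - 6,  -  5, - 1, - 3/5, 0, 1,2,3,4.45,5 , 8 , 8]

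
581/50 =11  +  31/50 = 11.62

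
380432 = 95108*4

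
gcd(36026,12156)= 2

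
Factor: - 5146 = -2^1 *31^1*83^1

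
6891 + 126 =7017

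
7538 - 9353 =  - 1815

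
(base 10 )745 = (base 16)2e9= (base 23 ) 199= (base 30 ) op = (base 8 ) 1351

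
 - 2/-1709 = 2/1709=0.00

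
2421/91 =26+55/91=26.60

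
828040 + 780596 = 1608636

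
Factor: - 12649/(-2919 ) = 13/3 = 3^( - 1 )*13^1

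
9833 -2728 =7105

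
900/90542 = 450/45271=0.01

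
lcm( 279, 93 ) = 279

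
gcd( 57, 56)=1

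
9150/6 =1525= 1525.00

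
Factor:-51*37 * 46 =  - 2^1*3^1*17^1*23^1*37^1 = -  86802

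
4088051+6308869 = 10396920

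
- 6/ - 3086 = 3/1543 = 0.00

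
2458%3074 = 2458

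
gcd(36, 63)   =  9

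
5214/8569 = 474/779 = 0.61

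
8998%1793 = 33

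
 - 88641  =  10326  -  98967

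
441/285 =1 + 52/95=1.55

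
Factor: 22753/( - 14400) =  - 2^( - 6 )*3^( - 2)*5^(-2)*61^1*373^1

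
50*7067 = 353350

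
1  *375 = 375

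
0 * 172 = 0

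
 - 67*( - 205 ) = 13735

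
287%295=287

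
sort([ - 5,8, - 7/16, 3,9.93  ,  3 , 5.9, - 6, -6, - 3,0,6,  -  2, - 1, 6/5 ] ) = [ - 6, - 6 , - 5, - 3, - 2, -1, -7/16,  0, 6/5,3,3,5.9,6,8,9.93]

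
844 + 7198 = 8042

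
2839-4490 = -1651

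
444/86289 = 148/28763  =  0.01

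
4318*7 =30226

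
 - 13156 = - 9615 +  -3541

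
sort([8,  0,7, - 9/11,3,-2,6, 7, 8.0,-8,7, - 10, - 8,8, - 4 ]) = [ -10, - 8,-8, - 4, - 2,- 9/11,0, 3 , 6  ,  7, 7, 7,8, 8.0, 8 ] 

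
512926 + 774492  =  1287418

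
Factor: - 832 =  - 2^6*13^1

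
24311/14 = 3473/2 = 1736.50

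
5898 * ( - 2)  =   - 11796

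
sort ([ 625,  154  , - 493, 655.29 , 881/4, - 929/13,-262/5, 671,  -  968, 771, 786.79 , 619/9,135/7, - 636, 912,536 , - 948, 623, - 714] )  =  [ - 968 , - 948, - 714, - 636,-493,-929/13, - 262/5, 135/7,  619/9, 154,881/4, 536, 623,625, 655.29, 671, 771, 786.79, 912 ]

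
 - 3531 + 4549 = 1018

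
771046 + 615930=1386976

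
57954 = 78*743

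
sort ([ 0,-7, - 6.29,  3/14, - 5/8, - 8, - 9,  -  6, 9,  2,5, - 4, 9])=[ - 9, - 8, - 7,  -  6.29, - 6, -4, - 5/8, 0, 3/14, 2, 5,9,9] 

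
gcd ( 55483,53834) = 1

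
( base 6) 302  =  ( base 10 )110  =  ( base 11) A0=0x6e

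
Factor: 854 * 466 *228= 2^4*3^1 * 7^1 * 19^1*61^1*233^1 = 90735792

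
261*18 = 4698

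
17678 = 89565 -71887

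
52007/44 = 52007/44 = 1181.98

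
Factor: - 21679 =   -  7^1 * 19^1*163^1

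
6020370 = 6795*886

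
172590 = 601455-428865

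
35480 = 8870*4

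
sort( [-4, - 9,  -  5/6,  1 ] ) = [ - 9 ,-4, - 5/6,1]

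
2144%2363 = 2144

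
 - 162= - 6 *27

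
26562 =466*57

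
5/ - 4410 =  - 1 + 881/882=-  0.00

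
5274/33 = 1758/11 = 159.82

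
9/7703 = 9/7703=0.00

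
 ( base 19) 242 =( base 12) 568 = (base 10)800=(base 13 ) 497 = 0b1100100000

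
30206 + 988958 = 1019164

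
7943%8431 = 7943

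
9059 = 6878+2181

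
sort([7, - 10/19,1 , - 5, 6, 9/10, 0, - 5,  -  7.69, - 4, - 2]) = [ - 7.69, - 5, - 5, - 4, - 2,  -  10/19, 0, 9/10, 1,6, 7]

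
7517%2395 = 332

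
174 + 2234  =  2408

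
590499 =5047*117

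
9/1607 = 9/1607= 0.01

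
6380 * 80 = 510400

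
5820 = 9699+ - 3879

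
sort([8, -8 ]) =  [ - 8,8 ]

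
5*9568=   47840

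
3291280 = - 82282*(  -  40)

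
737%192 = 161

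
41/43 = 41/43 =0.95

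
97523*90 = 8777070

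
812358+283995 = 1096353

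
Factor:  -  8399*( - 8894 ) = 2^1*37^1 * 227^1*4447^1=74700706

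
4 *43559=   174236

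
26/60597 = 26/60597 = 0.00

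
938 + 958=1896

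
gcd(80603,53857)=1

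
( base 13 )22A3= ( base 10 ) 4865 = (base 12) 2995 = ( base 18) f05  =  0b1001100000001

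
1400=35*40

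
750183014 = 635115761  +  115067253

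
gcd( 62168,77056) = 8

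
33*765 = 25245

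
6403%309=223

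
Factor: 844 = 2^2*211^1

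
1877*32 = 60064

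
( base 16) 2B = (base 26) 1H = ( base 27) 1G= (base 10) 43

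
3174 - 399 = 2775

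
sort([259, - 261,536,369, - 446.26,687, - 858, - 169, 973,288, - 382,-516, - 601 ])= [ - 858 , - 601, - 516, - 446.26, - 382, - 261,  -  169, 259,288,369,536,687,973]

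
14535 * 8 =116280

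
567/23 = 567/23= 24.65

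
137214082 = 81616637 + 55597445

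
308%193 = 115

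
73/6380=73/6380  =  0.01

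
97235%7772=3971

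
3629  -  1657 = 1972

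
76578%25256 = 810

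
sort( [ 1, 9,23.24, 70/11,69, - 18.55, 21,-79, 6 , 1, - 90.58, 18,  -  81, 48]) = [ - 90.58, - 81,-79, - 18.55, 1,1, 6, 70/11, 9, 18, 21, 23.24,48, 69 ] 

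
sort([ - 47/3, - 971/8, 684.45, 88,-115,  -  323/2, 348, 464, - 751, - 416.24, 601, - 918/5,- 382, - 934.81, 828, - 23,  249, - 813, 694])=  [ - 934.81, - 813, - 751, - 416.24, - 382,- 918/5, - 323/2, - 971/8, - 115, - 23,  -  47/3,88,249, 348,464 , 601, 684.45,694,828]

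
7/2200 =7/2200= 0.00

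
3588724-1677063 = 1911661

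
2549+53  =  2602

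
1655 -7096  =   - 5441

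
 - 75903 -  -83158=7255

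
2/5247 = 2/5247 = 0.00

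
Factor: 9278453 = 23^1 *37^1*10903^1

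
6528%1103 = 1013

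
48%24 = 0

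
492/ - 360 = -2 + 19/30 = - 1.37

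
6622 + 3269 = 9891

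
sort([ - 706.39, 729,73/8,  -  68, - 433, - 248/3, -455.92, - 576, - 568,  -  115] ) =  [ - 706.39, -576, - 568, - 455.92, - 433, - 115, - 248/3, - 68,73/8,729] 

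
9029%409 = 31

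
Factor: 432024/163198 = 2^2*3^1*7^(  -  1)*47^1 * 383^1 * 11657^( - 1) = 216012/81599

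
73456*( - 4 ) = -293824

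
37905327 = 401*94527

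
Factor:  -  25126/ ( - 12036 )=739/354=2^( - 1 )* 3^(  -  1)*59^( - 1 ) * 739^1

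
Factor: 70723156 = 2^2*7^1*47^1*61^1*881^1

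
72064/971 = 72064/971 = 74.22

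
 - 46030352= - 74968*614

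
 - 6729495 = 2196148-8925643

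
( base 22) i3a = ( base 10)8788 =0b10001001010100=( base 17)1D6G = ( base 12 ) 5104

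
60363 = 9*6707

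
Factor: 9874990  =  2^1* 5^1* 269^1*3671^1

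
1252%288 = 100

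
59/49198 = 59/49198 = 0.00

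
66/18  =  11/3= 3.67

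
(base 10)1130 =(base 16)46A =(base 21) 2bh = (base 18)38e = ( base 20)2GA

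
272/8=34  =  34.00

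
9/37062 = 1/4118 =0.00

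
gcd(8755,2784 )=1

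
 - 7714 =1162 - 8876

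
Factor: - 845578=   -2^1*422789^1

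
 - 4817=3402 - 8219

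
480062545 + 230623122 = 710685667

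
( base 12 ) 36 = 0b101010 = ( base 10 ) 42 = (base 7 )60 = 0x2A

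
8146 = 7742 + 404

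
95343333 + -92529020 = 2814313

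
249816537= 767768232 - 517951695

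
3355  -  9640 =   -  6285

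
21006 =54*389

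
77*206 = 15862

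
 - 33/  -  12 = 11/4 = 2.75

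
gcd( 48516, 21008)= 52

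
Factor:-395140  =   - 2^2*5^1 * 23^1*859^1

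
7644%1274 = 0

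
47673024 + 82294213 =129967237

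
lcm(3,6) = 6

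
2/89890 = 1/44945 = 0.00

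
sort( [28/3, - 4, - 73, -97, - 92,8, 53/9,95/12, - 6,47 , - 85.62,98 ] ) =[ - 97, - 92, - 85.62 ,  -  73, - 6,-4, 53/9, 95/12, 8, 28/3, 47, 98]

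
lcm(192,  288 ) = 576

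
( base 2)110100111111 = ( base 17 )BC8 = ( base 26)50B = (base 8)6477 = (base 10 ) 3391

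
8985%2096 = 601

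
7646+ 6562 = 14208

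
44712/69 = 648=648.00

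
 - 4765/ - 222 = 4765/222= 21.46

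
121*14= 1694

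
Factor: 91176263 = 91176263^1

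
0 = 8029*0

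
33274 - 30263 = 3011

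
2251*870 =1958370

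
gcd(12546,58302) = 738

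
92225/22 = 4192 + 1/22 = 4192.05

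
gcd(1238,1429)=1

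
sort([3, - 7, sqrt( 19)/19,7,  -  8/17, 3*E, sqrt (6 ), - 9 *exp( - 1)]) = [ -7, - 9 * exp(  -  1 ), - 8/17,sqrt(19)/19, sqrt( 6),3,7,3*E ] 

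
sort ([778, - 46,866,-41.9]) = [ - 46, - 41.9, 778, 866 ]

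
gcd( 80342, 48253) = 1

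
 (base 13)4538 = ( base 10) 9680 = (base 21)10JK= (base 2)10010111010000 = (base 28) c9k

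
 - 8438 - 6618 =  - 15056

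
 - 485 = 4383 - 4868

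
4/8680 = 1/2170 = 0.00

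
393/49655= 393/49655 = 0.01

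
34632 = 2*17316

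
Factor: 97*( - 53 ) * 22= - 113102= -  2^1*11^1*53^1 * 97^1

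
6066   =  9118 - 3052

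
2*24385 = 48770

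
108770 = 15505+93265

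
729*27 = 19683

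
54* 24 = 1296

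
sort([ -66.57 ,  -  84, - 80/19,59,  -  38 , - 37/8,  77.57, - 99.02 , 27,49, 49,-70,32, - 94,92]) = [ - 99.02, -94, - 84,  -  70 ,-66.57, - 38,-37/8, - 80/19,27,  32,49,49, 59,77.57, 92 ] 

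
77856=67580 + 10276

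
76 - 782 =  - 706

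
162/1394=81/697 = 0.12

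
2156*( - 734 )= - 1582504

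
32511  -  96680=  - 64169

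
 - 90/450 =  - 1+4/5 = - 0.20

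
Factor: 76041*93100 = 2^2*3^2*5^2*7^3*17^1*19^1*71^1 = 7079417100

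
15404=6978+8426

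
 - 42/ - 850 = 21/425 = 0.05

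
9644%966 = 950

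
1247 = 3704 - 2457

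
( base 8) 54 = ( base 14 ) 32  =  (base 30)1e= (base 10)44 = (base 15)2e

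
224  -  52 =172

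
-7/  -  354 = 7/354 = 0.02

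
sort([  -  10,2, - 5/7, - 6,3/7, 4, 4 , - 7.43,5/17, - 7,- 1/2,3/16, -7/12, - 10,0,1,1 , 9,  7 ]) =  [  -  10, - 10 , - 7.43, - 7, - 6  , - 5/7, - 7/12, - 1/2, 0,3/16, 5/17, 3/7,1,  1, 2,4,4, 7,9 ]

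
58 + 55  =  113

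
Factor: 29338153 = 13^1*2256781^1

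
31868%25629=6239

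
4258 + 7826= 12084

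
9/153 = 1/17= 0.06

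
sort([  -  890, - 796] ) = [-890 , - 796] 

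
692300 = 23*30100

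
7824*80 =625920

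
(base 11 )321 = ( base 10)386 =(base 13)239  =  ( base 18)138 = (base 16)182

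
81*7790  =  630990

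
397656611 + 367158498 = 764815109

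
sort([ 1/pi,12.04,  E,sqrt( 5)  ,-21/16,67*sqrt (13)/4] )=[-21/16,  1/pi, sqrt(5 ) , E, 12.04,67*sqrt(13) /4 ] 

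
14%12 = 2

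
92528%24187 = 19967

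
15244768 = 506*30128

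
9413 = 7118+2295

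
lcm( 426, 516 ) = 36636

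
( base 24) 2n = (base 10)71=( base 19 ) 3e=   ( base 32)27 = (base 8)107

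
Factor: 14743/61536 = 2^( - 5)*3^( - 1)*23^1 =23/96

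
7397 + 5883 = 13280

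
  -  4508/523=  - 4508/523=-8.62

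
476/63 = 7 + 5/9 = 7.56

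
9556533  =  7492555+2063978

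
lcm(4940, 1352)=128440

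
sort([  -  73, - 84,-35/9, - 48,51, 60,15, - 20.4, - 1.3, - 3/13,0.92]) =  [-84, - 73, - 48, - 20.4,-35/9 , - 1.3,- 3/13, 0.92,15,51,60 ]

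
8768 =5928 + 2840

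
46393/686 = 46393/686 = 67.63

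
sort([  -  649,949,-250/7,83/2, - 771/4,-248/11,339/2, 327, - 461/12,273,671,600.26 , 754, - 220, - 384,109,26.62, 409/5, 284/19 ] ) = [ - 649,-384,  -  220,- 771/4, - 461/12, - 250/7,  -  248/11,284/19,26.62,83/2,409/5,  109,339/2,273, 327,600.26,  671 , 754,949 ] 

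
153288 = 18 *8516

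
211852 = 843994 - 632142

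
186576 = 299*624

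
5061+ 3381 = 8442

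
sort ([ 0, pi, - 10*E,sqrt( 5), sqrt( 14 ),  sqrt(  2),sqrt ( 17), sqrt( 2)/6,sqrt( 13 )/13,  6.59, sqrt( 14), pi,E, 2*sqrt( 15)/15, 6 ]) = [ - 10 * E, 0,sqrt( 2 )/6, sqrt( 13 )/13,2*sqrt( 15 )/15, sqrt( 2),sqrt( 5 ), E,pi, pi,sqrt( 14),sqrt(14 ),sqrt (17 ),6,6.59] 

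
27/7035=9/2345 = 0.00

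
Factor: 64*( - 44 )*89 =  - 250624 = -  2^8*11^1*89^1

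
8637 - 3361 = 5276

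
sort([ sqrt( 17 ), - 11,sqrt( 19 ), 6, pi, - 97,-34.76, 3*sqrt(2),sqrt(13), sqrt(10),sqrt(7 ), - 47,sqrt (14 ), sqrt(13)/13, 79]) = [  -  97, - 47,-34.76, - 11, sqrt(13)/13,  sqrt( 7),pi,  sqrt(10), sqrt( 13), sqrt(14),sqrt(17), 3*sqrt ( 2) , sqrt(19 ),6 , 79]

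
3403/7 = 486 + 1/7 =486.14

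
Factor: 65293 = 65293^1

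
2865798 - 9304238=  - 6438440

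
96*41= 3936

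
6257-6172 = 85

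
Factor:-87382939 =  - 7^1 * 1399^1*8923^1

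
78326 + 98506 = 176832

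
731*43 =31433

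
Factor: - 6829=-6829^1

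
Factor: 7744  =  2^6*11^2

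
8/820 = 2/205 = 0.01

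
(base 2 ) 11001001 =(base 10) 201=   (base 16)C9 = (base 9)243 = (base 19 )ab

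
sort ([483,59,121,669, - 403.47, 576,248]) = [ - 403.47, 59,121,248,  483, 576 , 669 ]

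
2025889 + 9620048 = 11645937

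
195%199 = 195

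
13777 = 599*23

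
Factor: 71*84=2^2*3^1*7^1*71^1  =  5964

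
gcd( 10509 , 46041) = 3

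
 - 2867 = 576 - 3443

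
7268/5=1453 + 3/5 = 1453.60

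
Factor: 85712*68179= 5843758448 = 2^4*11^1*29^1*487^1*2351^1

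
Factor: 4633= 41^1*113^1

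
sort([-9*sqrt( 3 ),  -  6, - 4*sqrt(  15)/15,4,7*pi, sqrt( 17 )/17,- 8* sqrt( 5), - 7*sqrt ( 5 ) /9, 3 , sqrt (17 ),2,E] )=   [ - 8*sqrt(5 ), - 9  *  sqrt(3 ),  -  6, - 7*sqrt( 5)/9, - 4*sqrt( 15)/15,sqrt(17 ) /17,2, E,3 , 4, sqrt(17),7 *pi ] 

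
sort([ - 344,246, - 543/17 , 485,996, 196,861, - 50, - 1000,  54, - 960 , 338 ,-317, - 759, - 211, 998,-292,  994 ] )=[ - 1000 , - 960,-759, - 344 , - 317, - 292, -211,-50, - 543/17, 54,  196, 246,338,485 , 861 , 994,996, 998] 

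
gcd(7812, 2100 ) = 84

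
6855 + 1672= 8527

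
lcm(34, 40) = 680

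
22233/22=1010 + 13/22 = 1010.59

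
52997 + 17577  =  70574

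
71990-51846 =20144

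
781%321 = 139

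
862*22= 18964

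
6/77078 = 3/38539 = 0.00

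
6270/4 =1567 + 1/2 = 1567.50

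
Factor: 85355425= 5^2 * 3414217^1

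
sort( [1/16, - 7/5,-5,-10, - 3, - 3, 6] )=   [ - 10, - 5 , - 3, - 3,-7/5,  1/16,6 ] 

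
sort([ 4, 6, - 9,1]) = [ - 9, 1,4 , 6]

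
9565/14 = 9565/14 = 683.21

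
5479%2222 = 1035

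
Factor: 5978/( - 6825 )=-2^1*3^( - 1 )*5^( - 2)*7^1*13^ ( - 1 )*61^1 =- 854/975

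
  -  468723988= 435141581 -903865569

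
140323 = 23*6101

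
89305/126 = 89305/126 = 708.77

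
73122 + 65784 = 138906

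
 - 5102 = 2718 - 7820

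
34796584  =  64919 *536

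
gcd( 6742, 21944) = 2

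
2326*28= 65128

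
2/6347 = 2/6347 = 0.00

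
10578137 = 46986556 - 36408419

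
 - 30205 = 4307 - 34512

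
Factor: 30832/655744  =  2^( - 3 )*41^1*109^(-1) = 41/872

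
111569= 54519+57050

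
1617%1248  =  369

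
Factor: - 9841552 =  - 2^4*7^2*12553^1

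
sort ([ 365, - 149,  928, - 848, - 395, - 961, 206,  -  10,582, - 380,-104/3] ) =[ - 961, - 848, - 395,- 380,-149, - 104/3, - 10,206,  365,582,928 ]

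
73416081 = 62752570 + 10663511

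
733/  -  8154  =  -733/8154 = - 0.09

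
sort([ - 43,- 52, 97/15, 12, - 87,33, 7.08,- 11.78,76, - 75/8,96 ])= [ - 87, - 52, - 43, - 11.78, - 75/8,97/15 , 7.08,12,33, 76, 96]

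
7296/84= 86 + 6/7=86.86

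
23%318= 23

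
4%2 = 0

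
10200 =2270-  -  7930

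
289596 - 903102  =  -613506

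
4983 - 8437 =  - 3454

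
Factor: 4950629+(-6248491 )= - 1297862 = - 2^1*648931^1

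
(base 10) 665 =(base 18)20h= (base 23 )15L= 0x299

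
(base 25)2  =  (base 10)2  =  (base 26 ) 2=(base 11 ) 2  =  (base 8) 2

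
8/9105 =8/9105 = 0.00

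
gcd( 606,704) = 2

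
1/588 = 1/588 = 0.00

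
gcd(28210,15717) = 403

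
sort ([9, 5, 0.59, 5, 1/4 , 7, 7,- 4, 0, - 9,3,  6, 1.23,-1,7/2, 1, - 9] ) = [-9, - 9, - 4, - 1, 0,1/4, 0.59,1,1.23, 3, 7/2, 5,5, 6 , 7 , 7, 9]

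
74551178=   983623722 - 909072544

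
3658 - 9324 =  - 5666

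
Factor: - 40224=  - 2^5*3^1*419^1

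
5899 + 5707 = 11606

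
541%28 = 9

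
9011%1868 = 1539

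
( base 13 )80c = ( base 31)1d0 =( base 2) 10101010100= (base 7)3656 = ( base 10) 1364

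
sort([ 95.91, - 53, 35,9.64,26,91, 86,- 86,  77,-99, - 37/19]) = [- 99,-86,  -  53,  -  37/19,9.64, 26,35,  77, 86, 91, 95.91]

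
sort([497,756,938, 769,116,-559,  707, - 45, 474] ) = [ - 559, - 45,  116 , 474, 497,  707,756,  769, 938 ] 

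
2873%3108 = 2873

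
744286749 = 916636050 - 172349301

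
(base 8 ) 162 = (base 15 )79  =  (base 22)54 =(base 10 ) 114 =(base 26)4a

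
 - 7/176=- 7/176=- 0.04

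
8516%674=428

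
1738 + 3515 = 5253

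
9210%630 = 390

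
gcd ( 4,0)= 4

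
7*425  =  2975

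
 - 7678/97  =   - 80+82/97 = -79.15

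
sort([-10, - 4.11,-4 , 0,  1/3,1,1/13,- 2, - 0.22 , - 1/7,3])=[ - 10, - 4.11, - 4 ,-2, - 0.22, - 1/7, 0,1/13,1/3,  1,3]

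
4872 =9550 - 4678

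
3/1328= 3/1328 = 0.00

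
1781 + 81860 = 83641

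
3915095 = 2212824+1702271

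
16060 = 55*292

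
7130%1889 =1463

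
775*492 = 381300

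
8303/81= 102 + 41/81 = 102.51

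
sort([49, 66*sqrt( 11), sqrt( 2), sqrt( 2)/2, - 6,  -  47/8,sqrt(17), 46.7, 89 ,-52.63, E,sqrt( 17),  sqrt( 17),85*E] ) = [  -  52.63, - 6 ,  -  47/8,sqrt( 2 ) /2,sqrt( 2),E, sqrt (17),sqrt( 17), sqrt( 17),46.7,49,89,66* sqrt( 11 ),85*E] 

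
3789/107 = 35 + 44/107 = 35.41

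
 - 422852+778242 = 355390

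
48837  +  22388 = 71225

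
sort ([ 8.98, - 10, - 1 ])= [ - 10,-1,8.98 ]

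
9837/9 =1093 = 1093.00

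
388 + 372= 760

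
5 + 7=12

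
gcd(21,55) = 1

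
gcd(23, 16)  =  1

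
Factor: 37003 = 37003^1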